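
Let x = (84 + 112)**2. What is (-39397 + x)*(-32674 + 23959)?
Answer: 8549415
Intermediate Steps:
x = 38416 (x = 196**2 = 38416)
(-39397 + x)*(-32674 + 23959) = (-39397 + 38416)*(-32674 + 23959) = -981*(-8715) = 8549415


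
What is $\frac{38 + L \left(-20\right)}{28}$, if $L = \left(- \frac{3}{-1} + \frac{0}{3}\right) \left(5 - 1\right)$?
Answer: $- \frac{101}{14} \approx -7.2143$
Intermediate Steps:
$L = 12$ ($L = \left(\left(-3\right) \left(-1\right) + 0 \cdot \frac{1}{3}\right) 4 = \left(3 + 0\right) 4 = 3 \cdot 4 = 12$)
$\frac{38 + L \left(-20\right)}{28} = \frac{38 + 12 \left(-20\right)}{28} = \left(38 - 240\right) \frac{1}{28} = \left(-202\right) \frac{1}{28} = - \frac{101}{14}$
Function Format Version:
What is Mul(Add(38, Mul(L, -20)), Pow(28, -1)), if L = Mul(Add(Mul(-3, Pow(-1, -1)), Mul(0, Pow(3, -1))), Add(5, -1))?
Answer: Rational(-101, 14) ≈ -7.2143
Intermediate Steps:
L = 12 (L = Mul(Add(Mul(-3, -1), Mul(0, Rational(1, 3))), 4) = Mul(Add(3, 0), 4) = Mul(3, 4) = 12)
Mul(Add(38, Mul(L, -20)), Pow(28, -1)) = Mul(Add(38, Mul(12, -20)), Pow(28, -1)) = Mul(Add(38, -240), Rational(1, 28)) = Mul(-202, Rational(1, 28)) = Rational(-101, 14)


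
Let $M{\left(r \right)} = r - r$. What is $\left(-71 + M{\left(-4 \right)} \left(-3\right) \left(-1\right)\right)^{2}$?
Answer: $5041$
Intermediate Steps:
$M{\left(r \right)} = 0$
$\left(-71 + M{\left(-4 \right)} \left(-3\right) \left(-1\right)\right)^{2} = \left(-71 + 0 \left(-3\right) \left(-1\right)\right)^{2} = \left(-71 + 0 \left(-1\right)\right)^{2} = \left(-71 + 0\right)^{2} = \left(-71\right)^{2} = 5041$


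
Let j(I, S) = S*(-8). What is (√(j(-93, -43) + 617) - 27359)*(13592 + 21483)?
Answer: -958529600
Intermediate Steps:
j(I, S) = -8*S
(√(j(-93, -43) + 617) - 27359)*(13592 + 21483) = (√(-8*(-43) + 617) - 27359)*(13592 + 21483) = (√(344 + 617) - 27359)*35075 = (√961 - 27359)*35075 = (31 - 27359)*35075 = -27328*35075 = -958529600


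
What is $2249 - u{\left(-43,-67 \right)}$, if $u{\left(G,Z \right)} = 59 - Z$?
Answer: $2123$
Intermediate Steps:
$2249 - u{\left(-43,-67 \right)} = 2249 - \left(59 - -67\right) = 2249 - \left(59 + 67\right) = 2249 - 126 = 2123$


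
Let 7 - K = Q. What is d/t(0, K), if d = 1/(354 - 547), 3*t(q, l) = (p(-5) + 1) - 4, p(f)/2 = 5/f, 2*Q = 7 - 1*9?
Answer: 3/965 ≈ 0.0031088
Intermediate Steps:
Q = -1 (Q = (7 - 1*9)/2 = (7 - 9)/2 = (½)*(-2) = -1)
K = 8 (K = 7 - 1*(-1) = 7 + 1 = 8)
p(f) = 10/f (p(f) = 2*(5/f) = 10/f)
t(q, l) = -5/3 (t(q, l) = ((10/(-5) + 1) - 4)/3 = ((10*(-⅕) + 1) - 4)/3 = ((-2 + 1) - 4)/3 = (-1 - 4)/3 = (⅓)*(-5) = -5/3)
d = -1/193 (d = 1/(-193) = -1/193 ≈ -0.0051813)
d/t(0, K) = -1/(193*(-5/3)) = -1/193*(-⅗) = 3/965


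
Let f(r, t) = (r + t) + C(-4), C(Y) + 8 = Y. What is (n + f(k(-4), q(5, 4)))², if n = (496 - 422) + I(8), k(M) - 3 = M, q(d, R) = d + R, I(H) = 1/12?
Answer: 707281/144 ≈ 4911.7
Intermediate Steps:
I(H) = 1/12
C(Y) = -8 + Y
q(d, R) = R + d
k(M) = 3 + M
f(r, t) = -12 + r + t (f(r, t) = (r + t) + (-8 - 4) = (r + t) - 12 = -12 + r + t)
n = 889/12 (n = (496 - 422) + 1/12 = 74 + 1/12 = 889/12 ≈ 74.083)
(n + f(k(-4), q(5, 4)))² = (889/12 + (-12 + (3 - 4) + (4 + 5)))² = (889/12 + (-12 - 1 + 9))² = (889/12 - 4)² = (841/12)² = 707281/144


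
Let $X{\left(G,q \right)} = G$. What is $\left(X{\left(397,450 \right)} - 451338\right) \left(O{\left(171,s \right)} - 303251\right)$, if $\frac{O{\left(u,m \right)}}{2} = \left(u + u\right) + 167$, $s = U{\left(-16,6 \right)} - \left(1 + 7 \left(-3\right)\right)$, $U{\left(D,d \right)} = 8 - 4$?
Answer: $136289251253$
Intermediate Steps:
$U{\left(D,d \right)} = 4$ ($U{\left(D,d \right)} = 8 - 4 = 4$)
$s = 24$ ($s = 4 - \left(1 + 7 \left(-3\right)\right) = 4 - \left(1 - 21\right) = 4 - -20 = 4 + 20 = 24$)
$O{\left(u,m \right)} = 334 + 4 u$ ($O{\left(u,m \right)} = 2 \left(\left(u + u\right) + 167\right) = 2 \left(2 u + 167\right) = 2 \left(167 + 2 u\right) = 334 + 4 u$)
$\left(X{\left(397,450 \right)} - 451338\right) \left(O{\left(171,s \right)} - 303251\right) = \left(397 - 451338\right) \left(\left(334 + 4 \cdot 171\right) - 303251\right) = - 450941 \left(\left(334 + 684\right) - 303251\right) = - 450941 \left(1018 - 303251\right) = \left(-450941\right) \left(-302233\right) = 136289251253$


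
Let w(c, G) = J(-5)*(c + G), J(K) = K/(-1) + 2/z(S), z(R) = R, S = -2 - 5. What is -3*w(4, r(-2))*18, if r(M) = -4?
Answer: 0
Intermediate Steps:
S = -7
J(K) = -2/7 - K (J(K) = K/(-1) + 2/(-7) = K*(-1) + 2*(-⅐) = -K - 2/7 = -2/7 - K)
w(c, G) = 33*G/7 + 33*c/7 (w(c, G) = (-2/7 - 1*(-5))*(c + G) = (-2/7 + 5)*(G + c) = 33*(G + c)/7 = 33*G/7 + 33*c/7)
-3*w(4, r(-2))*18 = -3*((33/7)*(-4) + (33/7)*4)*18 = -3*(-132/7 + 132/7)*18 = -3*0*18 = 0*18 = 0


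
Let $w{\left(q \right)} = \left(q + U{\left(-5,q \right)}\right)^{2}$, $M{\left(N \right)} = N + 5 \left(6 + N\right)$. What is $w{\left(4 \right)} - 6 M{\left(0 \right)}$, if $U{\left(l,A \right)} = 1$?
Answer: $-155$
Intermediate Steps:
$M{\left(N \right)} = 30 + 6 N$ ($M{\left(N \right)} = N + \left(30 + 5 N\right) = 30 + 6 N$)
$w{\left(q \right)} = \left(1 + q\right)^{2}$ ($w{\left(q \right)} = \left(q + 1\right)^{2} = \left(1 + q\right)^{2}$)
$w{\left(4 \right)} - 6 M{\left(0 \right)} = \left(1 + 4\right)^{2} - 6 \left(30 + 6 \cdot 0\right) = 5^{2} - 6 \left(30 + 0\right) = 25 - 180 = -155$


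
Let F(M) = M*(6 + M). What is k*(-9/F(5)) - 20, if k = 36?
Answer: -1424/55 ≈ -25.891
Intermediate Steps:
k*(-9/F(5)) - 20 = 36*(-9*1/(5*(6 + 5))) - 20 = 36*(-9/(5*11)) - 20 = 36*(-9/55) - 20 = -324/55 - 20 = -1424/55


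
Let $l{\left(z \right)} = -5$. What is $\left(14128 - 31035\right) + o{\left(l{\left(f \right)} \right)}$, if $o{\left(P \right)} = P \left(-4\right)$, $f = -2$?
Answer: $-16887$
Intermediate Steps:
$o{\left(P \right)} = - 4 P$
$\left(14128 - 31035\right) + o{\left(l{\left(f \right)} \right)} = \left(14128 - 31035\right) - -20 = -16907 + 20 = -16887$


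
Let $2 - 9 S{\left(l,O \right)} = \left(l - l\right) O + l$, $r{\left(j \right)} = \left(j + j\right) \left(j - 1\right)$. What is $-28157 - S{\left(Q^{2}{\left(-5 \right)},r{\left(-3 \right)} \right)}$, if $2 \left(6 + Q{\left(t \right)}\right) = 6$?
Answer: $- \frac{253406}{9} \approx -28156.0$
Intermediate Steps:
$r{\left(j \right)} = 2 j \left(-1 + j\right)$
$Q{\left(t \right)} = -3$ ($Q{\left(t \right)} = -6 + \frac{1}{2} \cdot 6 = -6 + 3 = -3$)
$S{\left(l,O \right)} = \frac{2}{9} - \frac{l}{9}$ ($S{\left(l,O \right)} = \frac{2}{9} - \frac{\left(l - l\right) O + l}{9} = \frac{2}{9} - \frac{0 O + l}{9} = \frac{2}{9} - \frac{0 + l}{9} = \frac{2}{9} - \frac{l}{9}$)
$-28157 - S{\left(Q^{2}{\left(-5 \right)},r{\left(-3 \right)} \right)} = -28157 - \left(\frac{2}{9} - \frac{\left(-3\right)^{2}}{9}\right) = -28157 - \left(\frac{2}{9} - 1\right) = -28157 - - \frac{7}{9} = -28157 + \frac{7}{9} = - \frac{253406}{9}$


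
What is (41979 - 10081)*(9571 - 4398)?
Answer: 165008354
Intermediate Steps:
(41979 - 10081)*(9571 - 4398) = 31898*5173 = 165008354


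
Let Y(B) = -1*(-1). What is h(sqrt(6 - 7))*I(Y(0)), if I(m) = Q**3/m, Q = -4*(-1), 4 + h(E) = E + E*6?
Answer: -256 + 448*I ≈ -256.0 + 448.0*I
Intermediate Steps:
h(E) = -4 + 7*E (h(E) = -4 + (E + E*6) = -4 + (E + 6*E) = -4 + 7*E)
Y(B) = 1
Q = 4
I(m) = 64/m (I(m) = 4**3/m = 64/m)
h(sqrt(6 - 7))*I(Y(0)) = (-4 + 7*sqrt(6 - 7))*(64/1) = (-4 + 7*sqrt(-1))*(64*1) = (-4 + 7*I)*64 = -256 + 448*I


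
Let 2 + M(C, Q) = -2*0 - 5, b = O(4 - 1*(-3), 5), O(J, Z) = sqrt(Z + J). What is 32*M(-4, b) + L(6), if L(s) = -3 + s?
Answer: -221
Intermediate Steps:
O(J, Z) = sqrt(J + Z)
b = 2*sqrt(3) (b = sqrt((4 - 1*(-3)) + 5) = sqrt((4 + 3) + 5) = sqrt(7 + 5) = sqrt(12) = 2*sqrt(3) ≈ 3.4641)
M(C, Q) = -7 (M(C, Q) = -2 + (-2*0 - 5) = -2 + (0 - 5) = -2 - 5 = -7)
32*M(-4, b) + L(6) = 32*(-7) + (-3 + 6) = -224 + 3 = -221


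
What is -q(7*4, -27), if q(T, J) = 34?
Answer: -34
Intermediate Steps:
-q(7*4, -27) = -1*34 = -34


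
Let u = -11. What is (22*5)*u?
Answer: -1210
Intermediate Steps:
(22*5)*u = (22*5)*(-11) = 110*(-11) = -1210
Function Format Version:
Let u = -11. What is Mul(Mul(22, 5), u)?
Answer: -1210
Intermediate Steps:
Mul(Mul(22, 5), u) = Mul(Mul(22, 5), -11) = Mul(110, -11) = -1210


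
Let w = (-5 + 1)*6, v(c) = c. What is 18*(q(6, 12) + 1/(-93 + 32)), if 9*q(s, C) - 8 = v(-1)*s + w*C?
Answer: -34910/61 ≈ -572.29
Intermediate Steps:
w = -24 (w = -4*6 = -24)
q(s, C) = 8/9 - 8*C/3 - s/9 (q(s, C) = 8/9 + (-s - 24*C)/9 = 8/9 + (-8*C/3 - s/9) = 8/9 - 8*C/3 - s/9)
18*(q(6, 12) + 1/(-93 + 32)) = 18*((8/9 - 8/3*12 - ⅑*6) + 1/(-93 + 32)) = 18*((8/9 - 32 - ⅔) + 1/(-61)) = 18*(-286/9 - 1/61) = 18*(-17455/549) = -34910/61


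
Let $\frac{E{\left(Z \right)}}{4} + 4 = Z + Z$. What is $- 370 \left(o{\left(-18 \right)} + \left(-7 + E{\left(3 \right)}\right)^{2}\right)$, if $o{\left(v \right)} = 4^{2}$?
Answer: $-6290$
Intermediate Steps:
$E{\left(Z \right)} = -16 + 8 Z$ ($E{\left(Z \right)} = -16 + 4 \left(Z + Z\right) = -16 + 4 \cdot 2 Z = -16 + 8 Z$)
$o{\left(v \right)} = 16$
$- 370 \left(o{\left(-18 \right)} + \left(-7 + E{\left(3 \right)}\right)^{2}\right) = - 370 \left(16 + \left(-7 + \left(-16 + 8 \cdot 3\right)\right)^{2}\right) = - 370 \left(16 + \left(-7 + \left(-16 + 24\right)\right)^{2}\right) = - 370 \left(16 + \left(-7 + 8\right)^{2}\right) = - 370 \left(16 + 1^{2}\right) = - 370 \left(16 + 1\right) = \left(-370\right) 17 = -6290$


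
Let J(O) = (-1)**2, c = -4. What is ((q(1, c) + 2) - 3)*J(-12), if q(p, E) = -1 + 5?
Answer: 3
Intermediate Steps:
q(p, E) = 4
J(O) = 1
((q(1, c) + 2) - 3)*J(-12) = ((4 + 2) - 3)*1 = (6 - 3)*1 = 3*1 = 3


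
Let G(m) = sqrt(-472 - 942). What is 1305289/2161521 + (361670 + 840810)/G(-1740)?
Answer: 1305289/2161521 - 601240*I*sqrt(1414)/707 ≈ 0.60388 - 31978.0*I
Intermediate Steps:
G(m) = I*sqrt(1414) (G(m) = sqrt(-1414) = I*sqrt(1414))
1305289/2161521 + (361670 + 840810)/G(-1740) = 1305289/2161521 + (361670 + 840810)/((I*sqrt(1414))) = 1305289*(1/2161521) + 1202480*(-I*sqrt(1414)/1414) = 1305289/2161521 - 601240*I*sqrt(1414)/707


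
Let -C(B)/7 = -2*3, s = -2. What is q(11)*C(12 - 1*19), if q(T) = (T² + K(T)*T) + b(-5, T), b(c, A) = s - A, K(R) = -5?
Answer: 2226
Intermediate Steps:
b(c, A) = -2 - A
C(B) = 42 (C(B) = -(-14)*3 = -7*(-6) = 42)
q(T) = -2 + T² - 6*T (q(T) = (T² - 5*T) + (-2 - T) = -2 + T² - 6*T)
q(11)*C(12 - 1*19) = (-2 + 11² - 6*11)*42 = (-2 + 121 - 66)*42 = 53*42 = 2226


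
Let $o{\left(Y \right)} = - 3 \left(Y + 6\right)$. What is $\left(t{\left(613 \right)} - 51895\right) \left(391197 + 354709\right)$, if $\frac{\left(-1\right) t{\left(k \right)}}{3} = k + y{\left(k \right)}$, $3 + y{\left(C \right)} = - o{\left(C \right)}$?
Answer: $-44229242176$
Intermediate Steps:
$o{\left(Y \right)} = -18 - 3 Y$ ($o{\left(Y \right)} = - 3 \left(6 + Y\right) = -18 - 3 Y$)
$y{\left(C \right)} = 15 + 3 C$ ($y{\left(C \right)} = -3 - \left(-18 - 3 C\right) = -3 + \left(18 + 3 C\right) = 15 + 3 C$)
$t{\left(k \right)} = -45 - 12 k$ ($t{\left(k \right)} = - 3 \left(k + \left(15 + 3 k\right)\right) = - 3 \left(15 + 4 k\right) = -45 - 12 k$)
$\left(t{\left(613 \right)} - 51895\right) \left(391197 + 354709\right) = \left(\left(-45 - 7356\right) - 51895\right) \left(391197 + 354709\right) = \left(\left(-45 - 7356\right) - 51895\right) 745906 = \left(-7401 - 51895\right) 745906 = \left(-59296\right) 745906 = -44229242176$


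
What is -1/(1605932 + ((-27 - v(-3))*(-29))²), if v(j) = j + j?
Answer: -1/1976813 ≈ -5.0586e-7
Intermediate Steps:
v(j) = 2*j
-1/(1605932 + ((-27 - v(-3))*(-29))²) = -1/(1605932 + ((-27 - 2*(-3))*(-29))²) = -1/(1605932 + ((-27 - 1*(-6))*(-29))²) = -1/(1605932 + ((-27 + 6)*(-29))²) = -1/(1605932 + (-21*(-29))²) = -1/(1605932 + 609²) = -1/(1605932 + 370881) = -1/1976813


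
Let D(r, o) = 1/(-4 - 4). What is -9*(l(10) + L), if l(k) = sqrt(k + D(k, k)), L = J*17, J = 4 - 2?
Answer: -306 - 9*sqrt(158)/4 ≈ -334.28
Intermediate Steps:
D(r, o) = -1/8 (D(r, o) = 1/(-8) = -1/8)
J = 2
L = 34 (L = 2*17 = 34)
l(k) = sqrt(-1/8 + k) (l(k) = sqrt(k - 1/8) = sqrt(-1/8 + k))
-9*(l(10) + L) = -9*(sqrt(-2 + 16*10)/4 + 34) = -9*(sqrt(-2 + 160)/4 + 34) = -9*(sqrt(158)/4 + 34) = -9*(34 + sqrt(158)/4) = -306 - 9*sqrt(158)/4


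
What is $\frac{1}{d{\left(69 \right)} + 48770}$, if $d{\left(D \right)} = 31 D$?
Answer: $\frac{1}{50909} \approx 1.9643 \cdot 10^{-5}$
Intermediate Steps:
$\frac{1}{d{\left(69 \right)} + 48770} = \frac{1}{31 \cdot 69 + 48770} = \frac{1}{2139 + 48770} = \frac{1}{50909}$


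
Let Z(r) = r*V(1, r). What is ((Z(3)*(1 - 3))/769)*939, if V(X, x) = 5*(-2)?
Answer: 56340/769 ≈ 73.264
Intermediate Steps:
V(X, x) = -10
Z(r) = -10*r (Z(r) = r*(-10) = -10*r)
((Z(3)*(1 - 3))/769)*939 = (((-10*3)*(1 - 3))/769)*939 = (-30*(-2)*(1/769))*939 = (60*(1/769))*939 = (60/769)*939 = 56340/769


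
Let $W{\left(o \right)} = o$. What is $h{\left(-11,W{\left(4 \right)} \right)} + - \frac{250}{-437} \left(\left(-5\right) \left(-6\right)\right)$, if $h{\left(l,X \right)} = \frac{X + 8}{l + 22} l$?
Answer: $\frac{2256}{437} \approx 5.1625$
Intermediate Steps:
$h{\left(l,X \right)} = \frac{l \left(8 + X\right)}{22 + l}$ ($h{\left(l,X \right)} = \frac{8 + X}{22 + l} l = \frac{l \left(8 + X\right)}{22 + l}$)
$h{\left(-11,W{\left(4 \right)} \right)} + - \frac{250}{-437} \left(\left(-5\right) \left(-6\right)\right) = - \frac{11 \left(8 + 4\right)}{22 - 11} + - \frac{250}{-437} \left(\left(-5\right) \left(-6\right)\right) = \left(-11\right) \frac{1}{11} \cdot 12 + \left(-250\right) \left(- \frac{1}{437}\right) 30 = \left(-11\right) \frac{1}{11} \cdot 12 + \frac{250}{437} \cdot 30 = -12 + \frac{7500}{437} = \frac{2256}{437}$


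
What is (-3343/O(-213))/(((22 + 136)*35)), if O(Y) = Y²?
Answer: -3343/250890570 ≈ -1.3325e-5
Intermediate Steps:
(-3343/O(-213))/(((22 + 136)*35)) = (-3343/((-213)²))/(((22 + 136)*35)) = (-3343/45369)/((158*35)) = -3343*1/45369/5530 = -3343/45369*1/5530 = -3343/250890570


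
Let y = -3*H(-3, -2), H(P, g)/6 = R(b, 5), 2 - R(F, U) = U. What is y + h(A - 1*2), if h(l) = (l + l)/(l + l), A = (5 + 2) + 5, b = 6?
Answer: 55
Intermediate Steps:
R(F, U) = 2 - U
H(P, g) = -18 (H(P, g) = 6*(2 - 1*5) = 6*(2 - 5) = 6*(-3) = -18)
A = 12 (A = 7 + 5 = 12)
h(l) = 1 (h(l) = (2*l)/((2*l)) = (2*l)*(1/(2*l)) = 1)
y = 54 (y = -3*(-18) = 54)
y + h(A - 1*2) = 54 + 1 = 55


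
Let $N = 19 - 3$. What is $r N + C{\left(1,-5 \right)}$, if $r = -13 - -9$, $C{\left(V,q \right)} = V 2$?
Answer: $-62$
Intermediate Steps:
$C{\left(V,q \right)} = 2 V$
$N = 16$ ($N = 19 - 3 = 16$)
$r = -4$ ($r = -13 + 9 = -4$)
$r N + C{\left(1,-5 \right)} = \left(-4\right) 16 + 2 \cdot 1 = -64 + 2 = -62$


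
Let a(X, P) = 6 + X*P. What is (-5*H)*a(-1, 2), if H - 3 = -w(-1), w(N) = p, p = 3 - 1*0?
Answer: 0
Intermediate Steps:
p = 3 (p = 3 + 0 = 3)
a(X, P) = 6 + P*X
w(N) = 3
H = 0 (H = 3 - 1*3 = 3 - 3 = 0)
(-5*H)*a(-1, 2) = (-5*0)*(6 + 2*(-1)) = 0*(6 - 2) = 0*4 = 0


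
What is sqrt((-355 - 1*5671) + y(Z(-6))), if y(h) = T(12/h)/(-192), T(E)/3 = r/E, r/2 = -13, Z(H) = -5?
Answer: I*sqrt(13884294)/48 ≈ 77.628*I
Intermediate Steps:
r = -26 (r = 2*(-13) = -26)
T(E) = -78/E (T(E) = 3*(-26/E) = -78/E)
y(h) = 13*h/384 (y(h) = -78*h/12/(-192) = -13*h/2*(-1/192) = 13*h/384)
sqrt((-355 - 1*5671) + y(Z(-6))) = sqrt((-355 - 1*5671) + (13/384)*(-5)) = sqrt((-355 - 5671) - 65/384) = sqrt(-6026 - 65/384) = sqrt(-2314049/384) = I*sqrt(13884294)/48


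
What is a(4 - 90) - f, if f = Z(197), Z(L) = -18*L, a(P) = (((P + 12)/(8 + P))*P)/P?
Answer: 138331/39 ≈ 3546.9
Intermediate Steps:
a(P) = (12 + P)/(8 + P) (a(P) = (((12 + P)/(8 + P))*P)/P = (P*(12 + P)/(8 + P))/P = (12 + P)/(8 + P))
f = -3546 (f = -18*197 = -3546)
a(4 - 90) - f = (12 + (4 - 90))/(8 + (4 - 90)) - 1*(-3546) = (12 - 86)/(8 - 86) + 3546 = -74/(-78) + 3546 = -1/78*(-74) + 3546 = 37/39 + 3546 = 138331/39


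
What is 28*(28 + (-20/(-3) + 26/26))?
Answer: 2996/3 ≈ 998.67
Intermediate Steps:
28*(28 + (-20/(-3) + 26/26)) = 28*(28 + (-20*(-⅓) + 26*(1/26))) = 28*(28 + (20/3 + 1)) = 28*(28 + 23/3) = 28*(107/3) = 2996/3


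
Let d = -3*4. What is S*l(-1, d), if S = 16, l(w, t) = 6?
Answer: 96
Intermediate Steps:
d = -12
S*l(-1, d) = 16*6 = 96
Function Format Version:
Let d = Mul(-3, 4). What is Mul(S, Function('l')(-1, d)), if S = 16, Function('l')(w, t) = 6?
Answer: 96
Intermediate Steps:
d = -12
Mul(S, Function('l')(-1, d)) = Mul(16, 6) = 96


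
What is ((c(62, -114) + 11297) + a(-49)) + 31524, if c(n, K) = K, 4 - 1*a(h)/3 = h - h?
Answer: 42719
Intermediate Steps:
a(h) = 12 (a(h) = 12 - 3*(h - h) = 12 - 3*0 = 12 + 0 = 12)
((c(62, -114) + 11297) + a(-49)) + 31524 = ((-114 + 11297) + 12) + 31524 = (11183 + 12) + 31524 = 11195 + 31524 = 42719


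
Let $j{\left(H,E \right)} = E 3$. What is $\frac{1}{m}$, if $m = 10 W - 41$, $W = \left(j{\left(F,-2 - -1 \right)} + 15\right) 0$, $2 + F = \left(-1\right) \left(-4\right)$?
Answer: $- \frac{1}{41} \approx -0.02439$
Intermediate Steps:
$F = 2$ ($F = -2 - -4 = -2 + 4 = 2$)
$j{\left(H,E \right)} = 3 E$
$W = 0$ ($W = \left(3 \left(-2 - -1\right) + 15\right) 0 = \left(3 \left(-2 + 1\right) + 15\right) 0 = \left(3 \left(-1\right) + 15\right) 0 = \left(-3 + 15\right) 0 = 12 \cdot 0 = 0$)
$m = -41$ ($m = 10 \cdot 0 - 41 = 0 - 41 = -41$)
$\frac{1}{m} = \frac{1}{-41} = - \frac{1}{41}$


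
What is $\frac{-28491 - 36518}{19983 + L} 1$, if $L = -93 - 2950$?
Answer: $- \frac{9287}{2420} \approx -3.8376$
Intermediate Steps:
$L = -3043$ ($L = -93 - 2950 = -3043$)
$\frac{-28491 - 36518}{19983 + L} 1 = \frac{-28491 - 36518}{19983 - 3043} \cdot 1 = - \frac{65009}{16940} \cdot 1 = \left(-65009\right) \frac{1}{16940} \cdot 1 = \left(- \frac{9287}{2420}\right) 1 = - \frac{9287}{2420}$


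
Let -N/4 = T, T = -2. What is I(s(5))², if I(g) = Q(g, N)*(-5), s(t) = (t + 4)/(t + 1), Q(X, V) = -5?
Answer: 625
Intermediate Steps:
N = 8 (N = -4*(-2) = 8)
s(t) = (4 + t)/(1 + t)
I(g) = 25 (I(g) = -5*(-5) = 25)
I(s(5))² = 25² = 625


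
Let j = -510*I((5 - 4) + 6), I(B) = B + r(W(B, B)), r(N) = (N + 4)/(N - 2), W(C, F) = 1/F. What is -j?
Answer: 31620/13 ≈ 2432.3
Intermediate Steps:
r(N) = (4 + N)/(-2 + N)
I(B) = B + (4 + 1/B)/(-2 + 1/B)
j = -31620/13 (j = -510*(-1 - 5*((5 - 4) + 6) + 2*((5 - 4) + 6)²)/(-1 + 2*((5 - 4) + 6)) = -510*(-1 - 5*(1 + 6) + 2*(1 + 6)²)/(-1 + 2*(1 + 6)) = -510*(-1 - 5*7 + 2*7²)/(-1 + 2*7) = -510*(-1 - 35 + 2*49)/(-1 + 14) = -510*(-1 - 35 + 98)/13 = -510*62/13 = -31620/13 ≈ -2432.3)
-j = -1*(-31620/13) = 31620/13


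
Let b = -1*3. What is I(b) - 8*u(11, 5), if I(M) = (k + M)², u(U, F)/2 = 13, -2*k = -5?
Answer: -831/4 ≈ -207.75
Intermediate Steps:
k = 5/2 (k = -½*(-5) = 5/2 ≈ 2.5000)
u(U, F) = 26 (u(U, F) = 2*13 = 26)
b = -3
I(M) = (5/2 + M)²
I(b) - 8*u(11, 5) = (5 + 2*(-3))²/4 - 8*26 = (5 - 6)²/4 - 208 = (¼)*(-1)² - 208 = (¼)*1 - 208 = ¼ - 208 = -831/4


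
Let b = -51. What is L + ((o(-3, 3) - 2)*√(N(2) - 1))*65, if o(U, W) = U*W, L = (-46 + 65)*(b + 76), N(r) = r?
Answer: -240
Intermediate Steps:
L = 475 (L = (-46 + 65)*(-51 + 76) = 19*25 = 475)
L + ((o(-3, 3) - 2)*√(N(2) - 1))*65 = 475 + ((-3*3 - 2)*√(2 - 1))*65 = 475 + ((-9 - 2)*√1)*65 = 475 - 11*1*65 = 475 - 11*65 = 475 - 715 = -240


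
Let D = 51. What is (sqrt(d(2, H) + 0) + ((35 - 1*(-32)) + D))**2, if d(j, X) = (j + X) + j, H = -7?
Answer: (118 + I*sqrt(3))**2 ≈ 13921.0 + 408.76*I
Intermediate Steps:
d(j, X) = X + 2*j (d(j, X) = (X + j) + j = X + 2*j)
(sqrt(d(2, H) + 0) + ((35 - 1*(-32)) + D))**2 = (sqrt((-7 + 2*2) + 0) + ((35 - 1*(-32)) + 51))**2 = (sqrt((-7 + 4) + 0) + ((35 + 32) + 51))**2 = (sqrt(-3 + 0) + (67 + 51))**2 = (sqrt(-3) + 118)**2 = (I*sqrt(3) + 118)**2 = (118 + I*sqrt(3))**2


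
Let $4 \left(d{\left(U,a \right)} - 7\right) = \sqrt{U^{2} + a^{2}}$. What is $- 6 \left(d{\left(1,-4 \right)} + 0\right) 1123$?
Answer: $-47166 - \frac{3369 \sqrt{17}}{2} \approx -54111.0$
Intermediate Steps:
$d{\left(U,a \right)} = 7 + \frac{\sqrt{U^{2} + a^{2}}}{4}$
$- 6 \left(d{\left(1,-4 \right)} + 0\right) 1123 = - 6 \left(\left(7 + \frac{\sqrt{1^{2} + \left(-4\right)^{2}}}{4}\right) + 0\right) 1123 = - 6 \left(\left(7 + \frac{\sqrt{1 + 16}}{4}\right) + 0\right) 1123 = - 6 \left(\left(7 + \frac{\sqrt{17}}{4}\right) + 0\right) 1123 = - 6 \left(7 + \frac{\sqrt{17}}{4}\right) 1123 = \left(-42 - \frac{3 \sqrt{17}}{2}\right) 1123 = -47166 - \frac{3369 \sqrt{17}}{2}$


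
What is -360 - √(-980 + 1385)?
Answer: -360 - 9*√5 ≈ -380.12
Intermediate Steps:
-360 - √(-980 + 1385) = -360 - √405 = -360 - 9*√5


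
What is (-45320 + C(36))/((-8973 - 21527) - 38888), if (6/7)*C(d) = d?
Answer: 22639/34694 ≈ 0.65253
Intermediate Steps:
C(d) = 7*d/6
(-45320 + C(36))/((-8973 - 21527) - 38888) = (-45320 + (7/6)*36)/((-8973 - 21527) - 38888) = (-45320 + 42)/(-30500 - 38888) = -45278/(-69388) = -45278*(-1/69388) = 22639/34694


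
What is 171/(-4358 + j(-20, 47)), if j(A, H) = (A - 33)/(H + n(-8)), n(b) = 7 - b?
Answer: -3534/90083 ≈ -0.039230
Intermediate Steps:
j(A, H) = (-33 + A)/(15 + H) (j(A, H) = (A - 33)/(H + (7 - 1*(-8))) = (-33 + A)/(H + (7 + 8)) = (-33 + A)/(H + 15) = (-33 + A)/(15 + H))
171/(-4358 + j(-20, 47)) = 171/(-4358 + (-33 - 20)/(15 + 47)) = 171/(-4358 - 53/62) = 171/(-270249/62) = 171*(-62/270249) = -3534/90083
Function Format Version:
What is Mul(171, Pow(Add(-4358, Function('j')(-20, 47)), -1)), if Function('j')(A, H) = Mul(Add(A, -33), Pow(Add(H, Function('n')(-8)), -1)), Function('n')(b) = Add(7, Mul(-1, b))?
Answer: Rational(-3534, 90083) ≈ -0.039230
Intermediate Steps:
Function('j')(A, H) = Mul(Pow(Add(15, H), -1), Add(-33, A)) (Function('j')(A, H) = Mul(Add(A, -33), Pow(Add(H, Add(7, Mul(-1, -8))), -1)) = Mul(Add(-33, A), Pow(Add(H, Add(7, 8)), -1)) = Mul(Add(-33, A), Pow(Add(H, 15), -1)) = Mul(Add(-33, A), Pow(Add(15, H), -1)) = Mul(Pow(Add(15, H), -1), Add(-33, A)))
Mul(171, Pow(Add(-4358, Function('j')(-20, 47)), -1)) = Mul(171, Pow(Add(-4358, Mul(Pow(Add(15, 47), -1), Add(-33, -20))), -1)) = Mul(171, Pow(Add(-4358, Mul(Pow(62, -1), -53)), -1)) = Mul(171, Pow(Add(-4358, Mul(Rational(1, 62), -53)), -1)) = Mul(171, Pow(Add(-4358, Rational(-53, 62)), -1)) = Mul(171, Pow(Rational(-270249, 62), -1)) = Mul(171, Rational(-62, 270249)) = Rational(-3534, 90083)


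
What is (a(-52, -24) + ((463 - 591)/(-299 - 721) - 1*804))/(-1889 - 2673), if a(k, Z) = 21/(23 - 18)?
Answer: 203917/1163310 ≈ 0.17529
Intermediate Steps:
a(k, Z) = 21/5
(a(-52, -24) + ((463 - 591)/(-299 - 721) - 1*804))/(-1889 - 2673) = (21/5 + ((463 - 591)/(-299 - 721) - 1*804))/(-1889 - 2673) = (21/5 + (-128/(-1020) - 804))/(-4562) = (21/5 + (-128*(-1/1020) - 804))*(-1/4562) = (21/5 + (32/255 - 804))*(-1/4562) = (21/5 - 204988/255)*(-1/4562) = -203917/255*(-1/4562) = 203917/1163310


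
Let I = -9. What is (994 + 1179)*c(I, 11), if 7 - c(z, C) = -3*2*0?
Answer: 15211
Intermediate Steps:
c(z, C) = 7 (c(z, C) = 7 - (-3*2)*0 = 7 - (-6)*0 = 7 - 1*0 = 7 + 0 = 7)
(994 + 1179)*c(I, 11) = (994 + 1179)*7 = 2173*7 = 15211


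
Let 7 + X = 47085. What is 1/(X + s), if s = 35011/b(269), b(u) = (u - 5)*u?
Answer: 71016/3343326259 ≈ 2.1241e-5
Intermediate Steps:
X = 47078 (X = -7 + 47085 = 47078)
b(u) = u*(-5 + u) (b(u) = (-5 + u)*u = u*(-5 + u))
s = 35011/71016 (s = 35011/((269*(-5 + 269))) = 35011/((269*264)) = 35011/71016 ≈ 0.49300)
1/(X + s) = 1/(47078 + 35011/71016) = 1/(3343326259/71016) = 71016/3343326259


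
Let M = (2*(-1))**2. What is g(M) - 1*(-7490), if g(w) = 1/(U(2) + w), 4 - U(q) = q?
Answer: 44941/6 ≈ 7490.2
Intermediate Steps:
U(q) = 4 - q
M = 4 (M = (-2)**2 = 4)
g(w) = 1/(2 + w) (g(w) = 1/((4 - 1*2) + w) = 1/((4 - 2) + w) = 1/(2 + w))
g(M) - 1*(-7490) = 1/(2 + 4) - 1*(-7490) = 1/6 + 7490 = 44941/6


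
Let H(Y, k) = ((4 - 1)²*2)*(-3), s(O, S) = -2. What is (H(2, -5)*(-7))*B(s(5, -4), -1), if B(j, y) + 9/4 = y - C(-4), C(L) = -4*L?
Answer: -14553/2 ≈ -7276.5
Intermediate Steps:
B(j, y) = -73/4 + y (B(j, y) = -9/4 + (y - (-4)*(-4)) = -9/4 + (y - 1*16) = -9/4 + (y - 16) = -9/4 + (-16 + y) = -73/4 + y)
H(Y, k) = -54 (H(Y, k) = (3²*2)*(-3) = (9*2)*(-3) = 18*(-3) = -54)
(H(2, -5)*(-7))*B(s(5, -4), -1) = (-54*(-7))*(-73/4 - 1) = 378*(-77/4) = -14553/2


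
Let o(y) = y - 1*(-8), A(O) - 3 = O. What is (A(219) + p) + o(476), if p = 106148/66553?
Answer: 47092566/66553 ≈ 707.59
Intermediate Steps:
A(O) = 3 + O
o(y) = 8 + y (o(y) = y + 8 = 8 + y)
p = 106148/66553 (p = 106148*(1/66553) = 106148/66553 ≈ 1.5949)
(A(219) + p) + o(476) = ((3 + 219) + 106148/66553) + (8 + 476) = (222 + 106148/66553) + 484 = 14880914/66553 + 484 = 47092566/66553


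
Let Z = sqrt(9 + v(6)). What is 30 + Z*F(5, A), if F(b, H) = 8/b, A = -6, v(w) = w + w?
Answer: 30 + 8*sqrt(21)/5 ≈ 37.332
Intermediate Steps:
v(w) = 2*w
Z = sqrt(21) (Z = sqrt(9 + 2*6) = sqrt(9 + 12) = sqrt(21) ≈ 4.5826)
30 + Z*F(5, A) = 30 + sqrt(21)*(8/5) = 30 + 8*sqrt(21)/5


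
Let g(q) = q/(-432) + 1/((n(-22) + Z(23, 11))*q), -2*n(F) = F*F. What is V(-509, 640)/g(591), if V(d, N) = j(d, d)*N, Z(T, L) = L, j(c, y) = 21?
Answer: -9785825280/996103 ≈ -9824.1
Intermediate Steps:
n(F) = -F**2/2 (n(F) = -F*F/2 = -F**2/2)
V(d, N) = 21*N
g(q) = -1/(231*q) - q/432 (g(q) = q/(-432) + 1/((-1/2*(-22)**2 + 11)*q) = q*(-1/432) + 1/((-1/2*484 + 11)*q) = -q/432 + 1/((-242 + 11)*q) = -q/432 + 1/((-231)*q) = -q/432 - 1/(231*q) = -1/(231*q) - q/432)
V(-509, 640)/g(591) = (21*640)/(-1/231/591 - 1/432*591) = 13440/(-1/231*1/591 - 197/144) = 13440/(-1/136521 - 197/144) = 13440/(-996103/728112) = 13440*(-728112/996103) = -9785825280/996103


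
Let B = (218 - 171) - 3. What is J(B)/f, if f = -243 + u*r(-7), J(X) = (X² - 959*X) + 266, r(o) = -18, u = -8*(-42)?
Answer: 39994/6291 ≈ 6.3573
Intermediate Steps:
u = 336
B = 44 (B = 47 - 3 = 44)
J(X) = 266 + X² - 959*X
f = -6291 (f = -243 + 336*(-18) = -243 - 6048 = -6291)
J(B)/f = (266 + 44² - 959*44)/(-6291) = (266 + 1936 - 42196)*(-1/6291) = -39994*(-1/6291) = 39994/6291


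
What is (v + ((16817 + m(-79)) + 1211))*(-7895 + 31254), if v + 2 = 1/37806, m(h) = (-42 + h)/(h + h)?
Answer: 628825131038447/1493337 ≈ 4.2109e+8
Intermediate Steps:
m(h) = (-42 + h)/(2*h) (m(h) = (-42 + h)/((2*h)) = (-42 + h)*(1/(2*h)) = (-42 + h)/(2*h))
v = -75611/37806 (v = -2 + 1/37806 = -75611/37806 ≈ -2.0000)
(v + ((16817 + m(-79)) + 1211))*(-7895 + 31254) = (-75611/37806 + ((16817 + (½)*(-42 - 79)/(-79)) + 1211))*(-7895 + 31254) = (-75611/37806 + ((16817 + (½)*(-1/79)*(-121)) + 1211))*23359 = (-75611/37806 + ((16817 + 121/158) + 1211))*23359 = (-75611/37806 + (2657207/158 + 1211))*23359 = (-75611/37806 + 2848545/158)*23359 = (26920036433/1493337)*23359 = 628825131038447/1493337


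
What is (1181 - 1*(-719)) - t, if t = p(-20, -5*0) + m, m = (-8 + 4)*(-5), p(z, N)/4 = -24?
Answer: 1976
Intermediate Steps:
p(z, N) = -96 (p(z, N) = 4*(-24) = -96)
m = 20 (m = -4*(-5) = 20)
t = -76 (t = -96 + 20 = -76)
(1181 - 1*(-719)) - t = (1181 - 1*(-719)) - 1*(-76) = (1181 + 719) + 76 = 1900 + 76 = 1976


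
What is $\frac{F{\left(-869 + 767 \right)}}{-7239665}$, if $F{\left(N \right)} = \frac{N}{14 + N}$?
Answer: $- \frac{51}{318545260} \approx -1.601 \cdot 10^{-7}$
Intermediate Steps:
$\frac{F{\left(-869 + 767 \right)}}{-7239665} = \frac{\left(-869 + 767\right) \frac{1}{14 + \left(-869 + 767\right)}}{-7239665} = - \frac{102}{14 - 102} \left(- \frac{1}{7239665}\right) = - \frac{102}{-88} \left(- \frac{1}{7239665}\right) = \left(-102\right) \left(- \frac{1}{88}\right) \left(- \frac{1}{7239665}\right) = \frac{51}{44} \left(- \frac{1}{7239665}\right) = - \frac{51}{318545260}$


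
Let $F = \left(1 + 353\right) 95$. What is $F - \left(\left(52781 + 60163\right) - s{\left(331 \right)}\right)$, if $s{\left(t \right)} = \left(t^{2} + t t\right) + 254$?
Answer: $140062$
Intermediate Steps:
$F = 33630$ ($F = 354 \cdot 95 = 33630$)
$s{\left(t \right)} = 254 + 2 t^{2}$ ($s{\left(t \right)} = \left(t^{2} + t^{2}\right) + 254 = 2 t^{2} + 254 = 254 + 2 t^{2}$)
$F - \left(\left(52781 + 60163\right) - s{\left(331 \right)}\right) = 33630 - \left(\left(52781 + 60163\right) - \left(254 + 2 \cdot 331^{2}\right)\right) = 33630 - \left(112944 - \left(254 + 2 \cdot 109561\right)\right) = 33630 - \left(112944 - \left(254 + 219122\right)\right) = 33630 - \left(112944 - 219376\right) = 33630 - -106432 = 33630 + 106432 = 140062$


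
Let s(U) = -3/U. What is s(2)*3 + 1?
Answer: -7/2 ≈ -3.5000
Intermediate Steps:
s(2)*3 + 1 = -3/2*3 + 1 = -9/2 + 1 = -7/2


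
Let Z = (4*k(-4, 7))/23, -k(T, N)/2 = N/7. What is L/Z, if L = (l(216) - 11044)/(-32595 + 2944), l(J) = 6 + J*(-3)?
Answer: -134389/118604 ≈ -1.1331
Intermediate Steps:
k(T, N) = -2*N/7
l(J) = 6 - 3*J
Z = -8/23 (Z = (4*(-2/7*7))/23 = (4*(-2))*(1/23) = -8*1/23 = -8/23 ≈ -0.34783)
L = 11686/29651 (L = ((6 - 3*216) - 11044)/(-32595 + 2944) = ((6 - 648) - 11044)/(-29651) = (-642 - 11044)*(-1/29651) = -11686*(-1/29651) = 11686/29651 ≈ 0.39412)
L/Z = 11686/(29651*(-8/23)) = (11686/29651)*(-23/8) = -134389/118604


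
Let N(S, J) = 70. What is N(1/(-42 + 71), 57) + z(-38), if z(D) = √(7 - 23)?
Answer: 70 + 4*I ≈ 70.0 + 4.0*I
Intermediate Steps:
z(D) = 4*I (z(D) = √(-16) = 4*I)
N(1/(-42 + 71), 57) + z(-38) = 70 + 4*I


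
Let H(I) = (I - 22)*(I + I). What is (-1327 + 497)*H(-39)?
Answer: -3949140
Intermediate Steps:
H(I) = 2*I*(-22 + I) (H(I) = (-22 + I)*(2*I) = 2*I*(-22 + I))
(-1327 + 497)*H(-39) = (-1327 + 497)*(2*(-39)*(-22 - 39)) = -1660*(-39)*(-61) = -830*4758 = -3949140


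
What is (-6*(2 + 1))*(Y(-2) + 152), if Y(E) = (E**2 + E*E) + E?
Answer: -2844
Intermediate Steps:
Y(E) = E + 2*E**2 (Y(E) = (E**2 + E**2) + E = 2*E**2 + E = E + 2*E**2)
(-6*(2 + 1))*(Y(-2) + 152) = (-6*(2 + 1))*(-2*(1 + 2*(-2)) + 152) = (-6*3)*(-2*(1 - 4) + 152) = -18*(-2*(-3) + 152) = -18*(6 + 152) = -18*158 = -2844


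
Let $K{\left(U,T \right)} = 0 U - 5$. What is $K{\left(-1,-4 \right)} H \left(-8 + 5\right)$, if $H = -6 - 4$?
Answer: $-150$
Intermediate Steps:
$H = -10$
$K{\left(U,T \right)} = -5$ ($K{\left(U,T \right)} = 0 - 5 = -5$)
$K{\left(-1,-4 \right)} H \left(-8 + 5\right) = \left(-5\right) \left(-10\right) \left(-8 + 5\right) = 50 \left(-3\right) = -150$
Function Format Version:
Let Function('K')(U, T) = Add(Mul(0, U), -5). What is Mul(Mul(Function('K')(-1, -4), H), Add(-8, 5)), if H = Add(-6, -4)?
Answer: -150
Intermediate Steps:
H = -10
Function('K')(U, T) = -5 (Function('K')(U, T) = Add(0, -5) = -5)
Mul(Mul(Function('K')(-1, -4), H), Add(-8, 5)) = Mul(Mul(-5, -10), Add(-8, 5)) = Mul(50, -3) = -150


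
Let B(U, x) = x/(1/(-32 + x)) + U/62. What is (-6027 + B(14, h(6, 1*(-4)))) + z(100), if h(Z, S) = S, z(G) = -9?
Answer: -182645/31 ≈ -5891.8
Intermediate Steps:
B(U, x) = U/62 + x*(-32 + x) (B(U, x) = x*(-32 + x) + U*(1/62) = x*(-32 + x) + U/62 = U/62 + x*(-32 + x))
(-6027 + B(14, h(6, 1*(-4)))) + z(100) = (-6027 + ((1*(-4))² - 32*(-4) + (1/62)*14)) - 9 = (-6027 + ((-4)² - 32*(-4) + 7/31)) - 9 = (-6027 + (16 + 128 + 7/31)) - 9 = (-6027 + 4471/31) - 9 = -182366/31 - 9 = -182645/31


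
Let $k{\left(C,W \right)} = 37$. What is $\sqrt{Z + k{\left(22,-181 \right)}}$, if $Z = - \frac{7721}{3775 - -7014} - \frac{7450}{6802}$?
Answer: $\frac{\sqrt{47378769793790083}}{36693389} \approx 5.932$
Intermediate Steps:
$Z = - \frac{66448146}{36693389}$ ($Z = - \frac{7721}{3775 + 7014} - \frac{3725}{3401} = - \frac{7721}{10789} - \frac{3725}{3401} = - \frac{66448146}{36693389} \approx -1.8109$)
$\sqrt{Z + k{\left(22,-181 \right)}} = \sqrt{- \frac{66448146}{36693389} + 37} = \sqrt{\frac{1291207247}{36693389}} = \frac{\sqrt{47378769793790083}}{36693389}$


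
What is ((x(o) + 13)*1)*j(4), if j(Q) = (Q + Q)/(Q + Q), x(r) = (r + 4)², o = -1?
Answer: 22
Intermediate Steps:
x(r) = (4 + r)²
j(Q) = 1 (j(Q) = (2*Q)/((2*Q)) = (2*Q)*(1/(2*Q)) = 1)
((x(o) + 13)*1)*j(4) = (((4 - 1)² + 13)*1)*1 = ((3² + 13)*1)*1 = ((9 + 13)*1)*1 = (22*1)*1 = 22*1 = 22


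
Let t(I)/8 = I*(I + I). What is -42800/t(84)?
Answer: -2675/7056 ≈ -0.37911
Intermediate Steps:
t(I) = 16*I² (t(I) = 8*(I*(I + I)) = 8*(I*(2*I)) = 8*(2*I²) = 16*I²)
-42800/t(84) = -42800/(16*84²) = -42800/(16*7056) = -42800/112896 = -42800*1/112896 = -2675/7056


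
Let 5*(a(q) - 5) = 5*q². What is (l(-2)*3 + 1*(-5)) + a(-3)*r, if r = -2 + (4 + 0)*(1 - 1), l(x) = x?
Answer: -39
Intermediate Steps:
a(q) = 5 + q² (a(q) = 5 + (5*q²)/5 = 5 + q²)
r = -2 (r = -2 + 4*0 = -2 + 0 = -2)
(l(-2)*3 + 1*(-5)) + a(-3)*r = (-2*3 + 1*(-5)) + (5 + (-3)²)*(-2) = (-6 - 5) + (5 + 9)*(-2) = -11 + 14*(-2) = -11 - 28 = -39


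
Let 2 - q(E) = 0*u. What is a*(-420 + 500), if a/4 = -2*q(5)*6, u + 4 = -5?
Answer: -7680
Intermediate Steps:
u = -9 (u = -4 - 5 = -9)
q(E) = 2 (q(E) = 2 - 0*(-9) = 2 - 1*0 = 2 + 0 = 2)
a = -96 (a = 4*(-2*2*6) = 4*(-4*6) = 4*(-24) = -96)
a*(-420 + 500) = -96*(-420 + 500) = -96*80 = -7680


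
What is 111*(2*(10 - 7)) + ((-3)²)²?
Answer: 747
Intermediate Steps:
111*(2*(10 - 7)) + ((-3)²)² = 111*(2*3) + 9² = 111*6 + 81 = 666 + 81 = 747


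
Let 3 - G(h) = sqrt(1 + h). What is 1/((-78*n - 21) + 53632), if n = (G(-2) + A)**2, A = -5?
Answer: 53377/2849201473 + 312*I/2849201473 ≈ 1.8734e-5 + 1.095e-7*I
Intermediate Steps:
G(h) = 3 - sqrt(1 + h)
n = (-2 - I)**2 (n = ((3 - sqrt(1 - 2)) - 5)**2 = ((3 - sqrt(-1)) - 5)**2 = ((3 - I) - 5)**2 = (-2 - I)**2 ≈ 3.0 + 4.0*I)
1/((-78*n - 21) + 53632) = 1/((-78*(2 + I)**2 - 21) + 53632) = 1/((-21 - 78*(2 + I)**2) + 53632) = 1/(53611 - 78*(2 + I)**2)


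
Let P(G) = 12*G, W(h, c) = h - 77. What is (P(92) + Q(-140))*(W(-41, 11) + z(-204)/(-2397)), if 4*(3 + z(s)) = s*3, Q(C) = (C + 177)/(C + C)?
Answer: -2912489109/22372 ≈ -1.3018e+5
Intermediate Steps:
W(h, c) = -77 + h
Q(C) = (177 + C)/(2*C) (Q(C) = (177 + C)/((2*C)) = (177 + C)*(1/(2*C)) = (177 + C)/(2*C))
z(s) = -3 + 3*s/4 (z(s) = -3 + (s*3)/4 = -3 + (3*s)/4 = -3 + 3*s/4)
(P(92) + Q(-140))*(W(-41, 11) + z(-204)/(-2397)) = (12*92 + (½)*(177 - 140)/(-140))*((-77 - 41) + (-3 + (¾)*(-204))/(-2397)) = (1104 + (½)*(-1/140)*37)*(-118 + (-3 - 153)*(-1/2397)) = (1104 - 37/280)*(-118 - 156*(-1/2397)) = 309083*(-118 + 52/799)/280 = (309083/280)*(-94230/799) = -2912489109/22372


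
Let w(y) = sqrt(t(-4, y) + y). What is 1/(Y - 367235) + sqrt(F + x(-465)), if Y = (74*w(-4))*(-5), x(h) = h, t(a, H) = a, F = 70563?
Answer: (I + 1480*sqrt(35049) - 367235*I*sqrt(70098))/(5*(-73447*I + 148*sqrt(2))) ≈ 264.76 + 7.6834e-9*I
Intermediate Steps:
w(y) = sqrt(-4 + y)
Y = -740*I*sqrt(2) (Y = (74*sqrt(-4 - 4))*(-5) = (74*sqrt(-8))*(-5) = (74*(2*I*sqrt(2)))*(-5) = (148*I*sqrt(2))*(-5) = -740*I*sqrt(2) ≈ -1046.5*I)
1/(Y - 367235) + sqrt(F + x(-465)) = 1/(-740*I*sqrt(2) - 367235) + sqrt(70563 - 465) = 1/(-367235 - 740*I*sqrt(2)) + sqrt(70098) = sqrt(70098) + 1/(-367235 - 740*I*sqrt(2))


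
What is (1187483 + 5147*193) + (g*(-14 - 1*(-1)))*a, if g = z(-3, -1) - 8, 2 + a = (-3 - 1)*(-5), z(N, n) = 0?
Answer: 2182726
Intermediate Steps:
a = 18 (a = -2 + (-3 - 1)*(-5) = -2 - 4*(-5) = -2 + 20 = 18)
g = -8 (g = 0 - 8 = -8)
(1187483 + 5147*193) + (g*(-14 - 1*(-1)))*a = (1187483 + 5147*193) - 8*(-14 - 1*(-1))*18 = (1187483 + 993371) - 8*(-14 + 1)*18 = 2180854 - 8*(-13)*18 = 2180854 + 104*18 = 2180854 + 1872 = 2182726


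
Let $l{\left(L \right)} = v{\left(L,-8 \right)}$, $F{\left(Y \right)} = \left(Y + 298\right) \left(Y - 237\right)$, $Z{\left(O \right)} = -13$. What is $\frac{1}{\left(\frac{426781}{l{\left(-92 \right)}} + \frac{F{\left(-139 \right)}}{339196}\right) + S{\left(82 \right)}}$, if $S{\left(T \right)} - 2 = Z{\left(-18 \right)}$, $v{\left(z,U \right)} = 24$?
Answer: $\frac{2035176}{36167856379} \approx 5.627 \cdot 10^{-5}$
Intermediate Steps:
$F{\left(Y \right)} = \left(-237 + Y\right) \left(298 + Y\right)$ ($F{\left(Y \right)} = \left(298 + Y\right) \left(-237 + Y\right) = \left(-237 + Y\right) \left(298 + Y\right)$)
$S{\left(T \right)} = -11$ ($S{\left(T \right)} = 2 - 13 = -11$)
$l{\left(L \right)} = 24$
$\frac{1}{\left(\frac{426781}{l{\left(-92 \right)}} + \frac{F{\left(-139 \right)}}{339196}\right) + S{\left(82 \right)}} = \frac{1}{\left(\frac{426781}{24} + \frac{-70626 + \left(-139\right)^{2} + 61 \left(-139\right)}{339196}\right) - 11} = \frac{1}{\left(426781 \cdot \frac{1}{24} + \left(-70626 + 19321 - 8479\right) \frac{1}{339196}\right) - 11} = \frac{1}{\left(\frac{426781}{24} - \frac{14946}{84799}\right) - 11} = \frac{1}{\frac{36190243315}{2035176} - 11} = \frac{1}{\frac{36167856379}{2035176}} = \frac{2035176}{36167856379}$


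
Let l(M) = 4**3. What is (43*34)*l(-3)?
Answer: 93568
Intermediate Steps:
l(M) = 64
(43*34)*l(-3) = (43*34)*64 = 1462*64 = 93568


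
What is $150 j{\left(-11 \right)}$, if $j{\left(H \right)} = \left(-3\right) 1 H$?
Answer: $4950$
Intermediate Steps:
$j{\left(H \right)} = - 3 H$
$150 j{\left(-11 \right)} = 150 \left(\left(-3\right) \left(-11\right)\right) = 150 \cdot 33 = 4950$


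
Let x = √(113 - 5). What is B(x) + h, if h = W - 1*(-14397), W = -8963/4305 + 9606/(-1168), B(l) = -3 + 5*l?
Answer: 36162331973/2514120 + 30*√3 ≈ 14436.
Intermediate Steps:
x = 6*√3 (x = √108 = 6*√3 ≈ 10.392)
W = -25911307/2514120 (W = -8963*1/4305 + 9606*(-1/1168) = -8963/4305 - 4803/584 = -25911307/2514120 ≈ -10.306)
h = 36169874333/2514120 (h = -25911307/2514120 - 1*(-14397) = -25911307/2514120 + 14397 = 36169874333/2514120 ≈ 14387.)
B(x) + h = (-3 + 5*(6*√3)) + 36169874333/2514120 = (-3 + 30*√3) + 36169874333/2514120 = 36162331973/2514120 + 30*√3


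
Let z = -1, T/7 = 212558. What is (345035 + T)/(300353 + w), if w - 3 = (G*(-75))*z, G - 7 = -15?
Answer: 1832941/299756 ≈ 6.1148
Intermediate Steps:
G = -8 (G = 7 - 15 = -8)
T = 1487906 (T = 7*212558 = 1487906)
w = -597 (w = 3 - 8*(-75)*(-1) = 3 + 600*(-1) = 3 - 600 = -597)
(345035 + T)/(300353 + w) = (345035 + 1487906)/(300353 - 597) = 1832941/299756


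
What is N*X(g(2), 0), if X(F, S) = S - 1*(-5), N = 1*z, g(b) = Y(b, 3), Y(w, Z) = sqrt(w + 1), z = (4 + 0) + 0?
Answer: 20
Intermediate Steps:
z = 4 (z = 4 + 0 = 4)
Y(w, Z) = sqrt(1 + w)
g(b) = sqrt(1 + b)
N = 4 (N = 1*4 = 4)
X(F, S) = 5 + S (X(F, S) = S + 5 = 5 + S)
N*X(g(2), 0) = 4*(5 + 0) = 4*5 = 20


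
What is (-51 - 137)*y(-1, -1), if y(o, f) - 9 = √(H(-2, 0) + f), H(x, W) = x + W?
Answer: -1692 - 188*I*√3 ≈ -1692.0 - 325.63*I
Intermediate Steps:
H(x, W) = W + x
y(o, f) = 9 + √(-2 + f) (y(o, f) = 9 + √((0 - 2) + f) = 9 + √(-2 + f))
(-51 - 137)*y(-1, -1) = (-51 - 137)*(9 + √(-2 - 1)) = -188*(9 + √(-3)) = -188*(9 + I*√3) = -1692 - 188*I*√3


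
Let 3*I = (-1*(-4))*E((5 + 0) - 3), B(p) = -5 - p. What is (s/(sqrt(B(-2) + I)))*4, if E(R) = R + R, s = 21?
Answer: 12*sqrt(21) ≈ 54.991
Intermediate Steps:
E(R) = 2*R
I = 16/3 (I = ((-1*(-4))*(2*((5 + 0) - 3)))/3 = (4*(2*(5 - 3)))/3 = (4*(2*2))/3 = (4*4)/3 = (1/3)*16 = 16/3 ≈ 5.3333)
(s/(sqrt(B(-2) + I)))*4 = (21/(sqrt((-5 - 1*(-2)) + 16/3)))*4 = (21/(sqrt((-5 + 2) + 16/3)))*4 = (21/(sqrt(-3 + 16/3)))*4 = (21/(sqrt(7/3)))*4 = (21/((sqrt(21)/3)))*4 = (21*(sqrt(21)/7))*4 = (3*sqrt(21))*4 = 12*sqrt(21)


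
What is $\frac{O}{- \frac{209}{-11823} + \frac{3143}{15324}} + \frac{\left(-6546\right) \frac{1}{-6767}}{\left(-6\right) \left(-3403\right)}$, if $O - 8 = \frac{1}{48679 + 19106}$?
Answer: $\frac{251385607917071167843}{7000454744138312825} \approx 35.91$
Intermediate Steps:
$O = \frac{542281}{67785}$ ($O = 8 + \frac{1}{48679 + 19106} = 8 + \frac{1}{67785} = \frac{542281}{67785} \approx 8.0$)
$\frac{O}{- \frac{209}{-11823} + \frac{3143}{15324}} + \frac{\left(-6546\right) \frac{1}{-6767}}{\left(-6\right) \left(-3403\right)} = \frac{542281}{67785 \left(- \frac{209}{-11823} + \frac{3143}{15324}\right)} + \frac{\left(-6546\right) \frac{1}{-6767}}{\left(-6\right) \left(-3403\right)} = \frac{542281}{67785 \left(\left(-209\right) \left(- \frac{1}{11823}\right) + 3143 \cdot \frac{1}{15324}\right)} + \frac{\left(-6546\right) \left(- \frac{1}{6767}\right)}{20418} = \frac{542281}{67785 \left(\frac{209}{11823} + \frac{3143}{15324}\right)} + \frac{6546}{6767} \cdot \frac{1}{20418} = \frac{542281}{67785 \cdot \frac{13454135}{60391884}} + \frac{1091}{23028101} = \frac{542281}{67785} \cdot \frac{60391884}{13454135} + \frac{1091}{23028101} = \frac{10916457082468}{303996180325} + \frac{1091}{23028101} = \frac{251385607917071167843}{7000454744138312825}$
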